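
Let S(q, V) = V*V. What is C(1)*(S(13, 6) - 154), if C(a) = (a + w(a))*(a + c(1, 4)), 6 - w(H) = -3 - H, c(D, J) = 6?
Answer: -9086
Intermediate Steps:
S(q, V) = V²
w(H) = 9 + H (w(H) = 6 - (-3 - H) = 6 + (3 + H) = 9 + H)
C(a) = (6 + a)*(9 + 2*a) (C(a) = (a + (9 + a))*(a + 6) = (9 + 2*a)*(6 + a) = (6 + a)*(9 + 2*a))
C(1)*(S(13, 6) - 154) = (54 + 2*1² + 21*1)*(6² - 154) = (54 + 2*1 + 21)*(36 - 154) = (54 + 2 + 21)*(-118) = 77*(-118) = -9086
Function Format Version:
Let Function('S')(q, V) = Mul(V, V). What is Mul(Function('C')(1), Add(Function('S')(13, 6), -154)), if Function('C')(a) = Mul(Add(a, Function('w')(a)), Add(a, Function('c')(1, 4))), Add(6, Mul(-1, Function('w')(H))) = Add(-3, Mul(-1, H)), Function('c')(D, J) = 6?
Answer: -9086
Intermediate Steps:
Function('S')(q, V) = Pow(V, 2)
Function('w')(H) = Add(9, H) (Function('w')(H) = Add(6, Mul(-1, Add(-3, Mul(-1, H)))) = Add(6, Add(3, H)) = Add(9, H))
Function('C')(a) = Mul(Add(6, a), Add(9, Mul(2, a))) (Function('C')(a) = Mul(Add(a, Add(9, a)), Add(a, 6)) = Mul(Add(9, Mul(2, a)), Add(6, a)) = Mul(Add(6, a), Add(9, Mul(2, a))))
Mul(Function('C')(1), Add(Function('S')(13, 6), -154)) = Mul(Add(54, Mul(2, Pow(1, 2)), Mul(21, 1)), Add(Pow(6, 2), -154)) = Mul(Add(54, Mul(2, 1), 21), Add(36, -154)) = Mul(Add(54, 2, 21), -118) = Mul(77, -118) = -9086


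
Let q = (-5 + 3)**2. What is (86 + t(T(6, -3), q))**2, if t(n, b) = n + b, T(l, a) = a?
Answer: 7569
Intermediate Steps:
q = 4 (q = (-2)**2 = 4)
t(n, b) = b + n
(86 + t(T(6, -3), q))**2 = (86 + (4 - 3))**2 = (86 + 1)**2 = 87**2 = 7569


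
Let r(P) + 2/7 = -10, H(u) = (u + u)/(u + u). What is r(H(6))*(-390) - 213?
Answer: 26589/7 ≈ 3798.4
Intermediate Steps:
H(u) = 1 (H(u) = (2*u)/((2*u)) = (2*u)*(1/(2*u)) = 1)
r(P) = -72/7 (r(P) = -2/7 - 10 = -72/7)
r(H(6))*(-390) - 213 = -72/7*(-390) - 213 = 28080/7 - 213 = 26589/7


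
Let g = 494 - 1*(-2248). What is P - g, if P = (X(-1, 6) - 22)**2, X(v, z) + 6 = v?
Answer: -1901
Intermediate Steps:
X(v, z) = -6 + v
P = 841 (P = ((-6 - 1) - 22)**2 = (-7 - 22)**2 = (-29)**2 = 841)
g = 2742 (g = 494 + 2248 = 2742)
P - g = 841 - 1*2742 = 841 - 2742 = -1901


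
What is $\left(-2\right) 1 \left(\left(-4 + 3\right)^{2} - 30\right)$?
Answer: $58$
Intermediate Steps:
$\left(-2\right) 1 \left(\left(-4 + 3\right)^{2} - 30\right) = - 2 \left(\left(-1\right)^{2} - 30\right) = - 2 \left(1 - 30\right) = \left(-2\right) \left(-29\right) = 58$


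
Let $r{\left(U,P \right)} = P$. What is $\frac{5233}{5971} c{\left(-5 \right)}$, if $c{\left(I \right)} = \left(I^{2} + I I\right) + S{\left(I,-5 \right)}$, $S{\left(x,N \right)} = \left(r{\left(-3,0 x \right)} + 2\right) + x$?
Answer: $\frac{245951}{5971} \approx 41.191$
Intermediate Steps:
$S{\left(x,N \right)} = 2 + x$ ($S{\left(x,N \right)} = \left(0 x + 2\right) + x = \left(0 + 2\right) + x = 2 + x$)
$c{\left(I \right)} = 2 + I + 2 I^{2}$ ($c{\left(I \right)} = \left(I^{2} + I I\right) + \left(2 + I\right) = \left(I^{2} + I^{2}\right) + \left(2 + I\right) = 2 I^{2} + \left(2 + I\right) = 2 + I + 2 I^{2}$)
$\frac{5233}{5971} c{\left(-5 \right)} = \frac{5233}{5971} \left(2 - 5 + 2 \left(-5\right)^{2}\right) = 5233 \cdot \frac{1}{5971} \left(2 - 5 + 2 \cdot 25\right) = \frac{5233 \left(2 - 5 + 50\right)}{5971} = \frac{5233}{5971} \cdot 47 = \frac{245951}{5971}$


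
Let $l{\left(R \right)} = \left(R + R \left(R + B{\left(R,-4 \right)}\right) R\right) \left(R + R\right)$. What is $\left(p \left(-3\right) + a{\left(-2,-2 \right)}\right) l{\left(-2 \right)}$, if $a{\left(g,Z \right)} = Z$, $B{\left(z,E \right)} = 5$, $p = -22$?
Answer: $-2560$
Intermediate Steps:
$l{\left(R \right)} = 2 R \left(R + R^{2} \left(5 + R\right)\right)$ ($l{\left(R \right)} = \left(R + R \left(R + 5\right) R\right) \left(R + R\right) = \left(R + R \left(5 + R\right) R\right) 2 R = \left(R + R^{2} \left(5 + R\right)\right) 2 R = 2 R \left(R + R^{2} \left(5 + R\right)\right)$)
$\left(p \left(-3\right) + a{\left(-2,-2 \right)}\right) l{\left(-2 \right)} = \left(\left(-22\right) \left(-3\right) - 2\right) 2 \left(-2\right)^{2} \left(1 + \left(-2\right)^{2} + 5 \left(-2\right)\right) = \left(66 - 2\right) 2 \cdot 4 \left(1 + 4 - 10\right) = 64 \cdot 2 \cdot 4 \left(-5\right) = 64 \left(-40\right) = -2560$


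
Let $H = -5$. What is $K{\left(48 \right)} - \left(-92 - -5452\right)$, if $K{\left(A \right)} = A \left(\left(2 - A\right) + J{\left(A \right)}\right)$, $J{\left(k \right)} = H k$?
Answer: $-19088$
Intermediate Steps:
$J{\left(k \right)} = - 5 k$
$K{\left(A \right)} = A \left(2 - 6 A\right)$ ($K{\left(A \right)} = A \left(\left(2 - A\right) - 5 A\right) = A \left(2 - 6 A\right)$)
$K{\left(48 \right)} - \left(-92 - -5452\right) = 2 \cdot 48 \left(1 - 144\right) - \left(-92 - -5452\right) = 2 \cdot 48 \left(1 - 144\right) - \left(-92 + 5452\right) = 2 \cdot 48 \left(-143\right) - 5360 = -13728 - 5360 = -19088$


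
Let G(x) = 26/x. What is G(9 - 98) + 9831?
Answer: 874933/89 ≈ 9830.7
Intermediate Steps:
G(9 - 98) + 9831 = 26/(9 - 98) + 9831 = 26/(-89) + 9831 = 26*(-1/89) + 9831 = -26/89 + 9831 = 874933/89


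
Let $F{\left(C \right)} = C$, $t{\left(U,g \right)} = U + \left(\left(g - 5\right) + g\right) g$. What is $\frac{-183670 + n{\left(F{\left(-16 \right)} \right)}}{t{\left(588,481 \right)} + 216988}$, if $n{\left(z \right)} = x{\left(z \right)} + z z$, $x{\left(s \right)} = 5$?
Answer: $- \frac{183409}{677893} \approx -0.27056$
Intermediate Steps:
$t{\left(U,g \right)} = U + g \left(-5 + 2 g\right)$ ($t{\left(U,g \right)} = U + \left(\left(-5 + g\right) + g\right) g = U + \left(-5 + 2 g\right) g = U + g \left(-5 + 2 g\right)$)
$n{\left(z \right)} = 5 + z^{2}$ ($n{\left(z \right)} = 5 + z z = 5 + z^{2}$)
$\frac{-183670 + n{\left(F{\left(-16 \right)} \right)}}{t{\left(588,481 \right)} + 216988} = \frac{-183670 + \left(5 + \left(-16\right)^{2}\right)}{\left(588 - 2405 + 2 \cdot 481^{2}\right) + 216988} = \frac{-183670 + \left(5 + 256\right)}{\left(588 - 2405 + 2 \cdot 231361\right) + 216988} = \frac{-183670 + 261}{\left(588 - 2405 + 462722\right) + 216988} = - \frac{183409}{460905 + 216988} = - \frac{183409}{677893}$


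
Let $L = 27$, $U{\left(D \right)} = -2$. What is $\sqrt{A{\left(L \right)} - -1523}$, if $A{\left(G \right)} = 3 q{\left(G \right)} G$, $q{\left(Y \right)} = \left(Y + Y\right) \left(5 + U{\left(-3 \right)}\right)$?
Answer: $\sqrt{14645} \approx 121.02$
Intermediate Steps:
$q{\left(Y \right)} = 6 Y$ ($q{\left(Y \right)} = \left(Y + Y\right) \left(5 - 2\right) = 2 Y 3 = 6 Y$)
$A{\left(G \right)} = 18 G^{2}$ ($A{\left(G \right)} = 3 \cdot 6 G G = 18 G G = 18 G^{2}$)
$\sqrt{A{\left(L \right)} - -1523} = \sqrt{18 \cdot 27^{2} - -1523} = \sqrt{18 \cdot 729 + 1523} = \sqrt{13122 + 1523} = \sqrt{14645}$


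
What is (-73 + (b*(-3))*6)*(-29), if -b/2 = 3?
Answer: -1015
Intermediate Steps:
b = -6 (b = -2*3 = -6)
(-73 + (b*(-3))*6)*(-29) = (-73 - 6*(-3)*6)*(-29) = (-73 + 18*6)*(-29) = (-73 + 108)*(-29) = 35*(-29) = -1015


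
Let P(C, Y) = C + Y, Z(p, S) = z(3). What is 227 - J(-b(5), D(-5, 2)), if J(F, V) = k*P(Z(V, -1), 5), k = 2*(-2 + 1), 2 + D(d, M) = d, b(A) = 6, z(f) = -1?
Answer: 235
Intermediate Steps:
Z(p, S) = -1
D(d, M) = -2 + d
k = -2 (k = 2*(-1) = -2)
J(F, V) = -8 (J(F, V) = -2*(-1 + 5) = -2*4 = -8)
227 - J(-b(5), D(-5, 2)) = 227 - 1*(-8) = 227 + 8 = 235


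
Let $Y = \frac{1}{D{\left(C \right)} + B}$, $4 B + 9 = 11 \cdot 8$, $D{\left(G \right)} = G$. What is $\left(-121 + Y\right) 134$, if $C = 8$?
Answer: $- \frac{1799218}{111} \approx -16209.0$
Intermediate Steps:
$B = \frac{79}{4}$ ($B = - \frac{9}{4} + \frac{11 \cdot 8}{4} = - \frac{9}{4} + \frac{1}{4} \cdot 88 = - \frac{9}{4} + 22 = \frac{79}{4} \approx 19.75$)
$Y = \frac{4}{111}$ ($Y = \frac{1}{8 + \frac{79}{4}} = \frac{1}{\frac{111}{4}} = \frac{4}{111} \approx 0.036036$)
$\left(-121 + Y\right) 134 = \left(-121 + \frac{4}{111}\right) 134 = \left(- \frac{13427}{111}\right) 134 = - \frac{1799218}{111}$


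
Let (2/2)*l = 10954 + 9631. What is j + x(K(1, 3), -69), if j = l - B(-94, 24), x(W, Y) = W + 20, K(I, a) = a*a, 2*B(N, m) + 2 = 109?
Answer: 41121/2 ≈ 20561.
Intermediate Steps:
l = 20585 (l = 10954 + 9631 = 20585)
B(N, m) = 107/2 (B(N, m) = -1 + (½)*109 = -1 + 109/2 = 107/2)
K(I, a) = a²
x(W, Y) = 20 + W
j = 41063/2 (j = 20585 - 1*107/2 = 20585 - 107/2 = 41063/2 ≈ 20532.)
j + x(K(1, 3), -69) = 41063/2 + (20 + 3²) = 41063/2 + (20 + 9) = 41063/2 + 29 = 41121/2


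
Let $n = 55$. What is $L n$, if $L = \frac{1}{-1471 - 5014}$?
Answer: $- \frac{11}{1297} \approx -0.0084811$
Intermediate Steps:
$L = - \frac{1}{6485}$ ($L = \frac{1}{-6485} = - \frac{1}{6485} \approx -0.0001542$)
$L n = \left(- \frac{1}{6485}\right) 55 = - \frac{11}{1297}$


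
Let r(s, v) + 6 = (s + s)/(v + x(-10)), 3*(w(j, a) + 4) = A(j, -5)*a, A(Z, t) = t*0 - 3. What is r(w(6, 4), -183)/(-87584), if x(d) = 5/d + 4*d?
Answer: 1325/19575024 ≈ 6.7688e-5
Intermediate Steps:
A(Z, t) = -3 (A(Z, t) = 0 - 3 = -3)
x(d) = 4*d + 5/d
w(j, a) = -4 - a (w(j, a) = -4 + (-3*a)/3 = -4 - a)
r(s, v) = -6 + 2*s/(-81/2 + v) (r(s, v) = -6 + (s + s)/(v + (4*(-10) + 5/(-10))) = -6 + (2*s)/(v + (-40 + 5*(-⅒))) = -6 + (2*s)/(v + (-40 - ½)) = -6 + (2*s)/(v - 81/2) = -6 + (2*s)/(-81/2 + v) = -6 + 2*s/(-81/2 + v))
r(w(6, 4), -183)/(-87584) = (2*(243 - 6*(-183) + 2*(-4 - 1*4))/(-81 + 2*(-183)))/(-87584) = (2*(243 + 1098 + 2*(-4 - 4))/(-81 - 366))*(-1/87584) = (2*(243 + 1098 + 2*(-8))/(-447))*(-1/87584) = (2*(-1/447)*(243 + 1098 - 16))*(-1/87584) = (2*(-1/447)*1325)*(-1/87584) = -2650/447*(-1/87584) = 1325/19575024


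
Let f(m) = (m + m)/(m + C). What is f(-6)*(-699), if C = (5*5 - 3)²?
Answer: 4194/239 ≈ 17.548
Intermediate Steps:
C = 484 (C = (25 - 3)² = 22² = 484)
f(m) = 2*m/(484 + m) (f(m) = (m + m)/(m + 484) = (2*m)/(484 + m) = 2*m/(484 + m))
f(-6)*(-699) = (2*(-6)/(484 - 6))*(-699) = (2*(-6)/478)*(-699) = (2*(-6)*(1/478))*(-699) = -6/239*(-699) = 4194/239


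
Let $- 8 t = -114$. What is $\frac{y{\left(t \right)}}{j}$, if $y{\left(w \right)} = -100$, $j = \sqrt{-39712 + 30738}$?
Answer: $\frac{50 i \sqrt{8974}}{4487} \approx 1.0556 i$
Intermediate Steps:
$j = i \sqrt{8974}$ ($j = \sqrt{-8974} = i \sqrt{8974} \approx 94.731 i$)
$t = \frac{57}{4}$ ($t = \left(- \frac{1}{8}\right) \left(-114\right) = \frac{57}{4} \approx 14.25$)
$\frac{y{\left(t \right)}}{j} = - \frac{100}{i \sqrt{8974}} = - 100 \left(- \frac{i \sqrt{8974}}{8974}\right) = \frac{50 i \sqrt{8974}}{4487}$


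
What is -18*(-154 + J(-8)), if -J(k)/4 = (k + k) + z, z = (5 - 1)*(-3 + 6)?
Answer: 2484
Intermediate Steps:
z = 12 (z = 4*3 = 12)
J(k) = -48 - 8*k (J(k) = -4*((k + k) + 12) = -4*(2*k + 12) = -4*(12 + 2*k) = -48 - 8*k)
-18*(-154 + J(-8)) = -18*(-154 + (-48 - 8*(-8))) = -18*(-154 + (-48 + 64)) = -18*(-154 + 16) = -18*(-138) = 2484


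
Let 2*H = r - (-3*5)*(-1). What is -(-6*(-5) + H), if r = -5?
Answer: -20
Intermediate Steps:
H = -10 (H = (-5 - (-3*5)*(-1))/2 = (-5 - (-15)*(-1))/2 = (-5 - 1*15)/2 = (-5 - 15)/2 = (½)*(-20) = -10)
-(-6*(-5) + H) = -(-6*(-5) - 10) = -(30 - 10) = -1*20 = -20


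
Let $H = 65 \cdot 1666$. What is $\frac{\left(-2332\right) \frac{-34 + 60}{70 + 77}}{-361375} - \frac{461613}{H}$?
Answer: $- \frac{100062439381}{23479979250} \approx -4.2616$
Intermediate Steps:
$H = 108290$
$\frac{\left(-2332\right) \frac{-34 + 60}{70 + 77}}{-361375} - \frac{461613}{H} = \frac{\left(-2332\right) \frac{-34 + 60}{70 + 77}}{-361375} - \frac{461613}{108290} = - 2332 \cdot \frac{26}{147} \left(- \frac{1}{361375}\right) - \frac{461613}{108290} = - 2332 \cdot 26 \cdot \frac{1}{147} \left(- \frac{1}{361375}\right) - \frac{461613}{108290} = \left(-2332\right) \frac{26}{147} \left(- \frac{1}{361375}\right) - \frac{461613}{108290} = \left(- \frac{60632}{147}\right) \left(- \frac{1}{361375}\right) - \frac{461613}{108290} = \frac{60632}{53122125} - \frac{461613}{108290} = - \frac{100062439381}{23479979250}$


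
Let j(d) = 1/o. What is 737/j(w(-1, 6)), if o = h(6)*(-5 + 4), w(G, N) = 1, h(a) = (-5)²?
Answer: -18425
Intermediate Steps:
h(a) = 25
o = -25 (o = 25*(-5 + 4) = 25*(-1) = -25)
j(d) = -1/25 (j(d) = 1/(-25) = -1/25)
737/j(w(-1, 6)) = 737/(-1/25) = 737*(-25) = -18425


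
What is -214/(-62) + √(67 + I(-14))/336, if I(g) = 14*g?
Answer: 107/31 + I*√129/336 ≈ 3.4516 + 0.033803*I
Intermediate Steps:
-214/(-62) + √(67 + I(-14))/336 = -214/(-62) + √(67 + 14*(-14))/336 = -214*(-1/62) + √(67 - 196)*(1/336) = 107/31 + √(-129)*(1/336) = 107/31 + (I*√129)*(1/336) = 107/31 + I*√129/336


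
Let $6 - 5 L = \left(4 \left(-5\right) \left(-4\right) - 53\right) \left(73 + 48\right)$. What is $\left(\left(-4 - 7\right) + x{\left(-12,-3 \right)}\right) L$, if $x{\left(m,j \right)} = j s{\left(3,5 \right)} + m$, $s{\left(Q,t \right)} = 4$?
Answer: $22827$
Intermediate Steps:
$x{\left(m,j \right)} = m + 4 j$ ($x{\left(m,j \right)} = j 4 + m = 4 j + m = m + 4 j$)
$L = - \frac{3261}{5}$ ($L = \frac{6}{5} - \frac{\left(4 \left(-5\right) \left(-4\right) - 53\right) \left(73 + 48\right)}{5} = \frac{6}{5} - \frac{\left(\left(-20\right) \left(-4\right) - 53\right) 121}{5} = \frac{6}{5} - \frac{\left(80 - 53\right) 121}{5} = \frac{6}{5} - \frac{27 \cdot 121}{5} = \frac{6}{5} - \frac{3267}{5} = - \frac{3261}{5} \approx -652.2$)
$\left(\left(-4 - 7\right) + x{\left(-12,-3 \right)}\right) L = \left(\left(-4 - 7\right) + \left(-12 + 4 \left(-3\right)\right)\right) \left(- \frac{3261}{5}\right) = \left(\left(-4 - 7\right) - 24\right) \left(- \frac{3261}{5}\right) = \left(-11 - 24\right) \left(- \frac{3261}{5}\right) = \left(-35\right) \left(- \frac{3261}{5}\right) = 22827$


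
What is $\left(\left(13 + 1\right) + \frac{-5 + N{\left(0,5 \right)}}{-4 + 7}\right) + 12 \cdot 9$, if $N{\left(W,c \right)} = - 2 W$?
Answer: $\frac{361}{3} \approx 120.33$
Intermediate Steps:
$\left(\left(13 + 1\right) + \frac{-5 + N{\left(0,5 \right)}}{-4 + 7}\right) + 12 \cdot 9 = \left(\left(13 + 1\right) + \frac{-5 - 0}{-4 + 7}\right) + 12 \cdot 9 = \left(14 + \frac{-5 + 0}{3}\right) + 108 = \left(14 - \frac{5}{3}\right) + 108 = \frac{37}{3} + 108 = \frac{361}{3}$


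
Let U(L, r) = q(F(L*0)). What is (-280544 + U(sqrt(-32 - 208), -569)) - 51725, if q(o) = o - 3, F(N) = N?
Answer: -332272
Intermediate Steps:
q(o) = -3 + o
U(L, r) = -3 (U(L, r) = -3 + L*0 = -3 + 0 = -3)
(-280544 + U(sqrt(-32 - 208), -569)) - 51725 = (-280544 - 3) - 51725 = -280547 - 51725 = -332272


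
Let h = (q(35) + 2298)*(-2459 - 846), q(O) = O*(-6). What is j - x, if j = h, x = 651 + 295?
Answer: -6901786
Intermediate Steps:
q(O) = -6*O
x = 946
h = -6900840 (h = (-6*35 + 2298)*(-2459 - 846) = (-210 + 2298)*(-3305) = 2088*(-3305) = -6900840)
j = -6900840
j - x = -6900840 - 1*946 = -6900840 - 946 = -6901786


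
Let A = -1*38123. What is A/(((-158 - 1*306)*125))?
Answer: 38123/58000 ≈ 0.65729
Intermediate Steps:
A = -38123
A/(((-158 - 1*306)*125)) = -38123*1/(125*(-158 - 1*306)) = -38123*1/(125*(-158 - 306)) = -38123/((-464*125)) = -38123/(-58000) = -38123*(-1/58000) = 38123/58000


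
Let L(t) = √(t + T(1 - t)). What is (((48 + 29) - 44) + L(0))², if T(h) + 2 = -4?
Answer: (33 + I*√6)² ≈ 1083.0 + 161.67*I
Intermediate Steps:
T(h) = -6 (T(h) = -2 - 4 = -6)
L(t) = √(-6 + t) (L(t) = √(t - 6) = √(-6 + t))
(((48 + 29) - 44) + L(0))² = (((48 + 29) - 44) + √(-6 + 0))² = ((77 - 44) + √(-6))² = (33 + I*√6)²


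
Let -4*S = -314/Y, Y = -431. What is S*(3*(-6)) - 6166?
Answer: -2656133/431 ≈ -6162.7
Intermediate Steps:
S = -157/862 (S = -(-157)/(2*(-431)) = -(-157)*(-1)/(2*431) = -1/4*314/431 = -157/862 ≈ -0.18213)
S*(3*(-6)) - 6166 = -471*(-6)/862 - 6166 = -157/862*(-18) - 6166 = 1413/431 - 6166 = -2656133/431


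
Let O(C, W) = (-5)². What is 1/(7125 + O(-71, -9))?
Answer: 1/7150 ≈ 0.00013986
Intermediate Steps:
O(C, W) = 25
1/(7125 + O(-71, -9)) = 1/(7125 + 25) = 1/7150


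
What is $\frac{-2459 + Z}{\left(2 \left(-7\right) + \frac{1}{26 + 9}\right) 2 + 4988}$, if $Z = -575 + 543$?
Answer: $- \frac{87185}{173602} \approx -0.50221$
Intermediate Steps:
$Z = -32$
$\frac{-2459 + Z}{\left(2 \left(-7\right) + \frac{1}{26 + 9}\right) 2 + 4988} = \frac{-2459 - 32}{\left(2 \left(-7\right) + \frac{1}{26 + 9}\right) 2 + 4988} = - \frac{2491}{\left(-14 + \frac{1}{35}\right) 2 + 4988} = - \frac{2491}{\left(- \frac{489}{35}\right) 2 + 4988} = - \frac{2491}{- \frac{978}{35} + 4988} = - \frac{2491}{\frac{173602}{35}} = \left(-2491\right) \frac{35}{173602} = - \frac{87185}{173602}$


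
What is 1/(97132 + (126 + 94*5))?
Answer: 1/97728 ≈ 1.0232e-5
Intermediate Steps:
1/(97132 + (126 + 94*5)) = 1/(97132 + (126 + 470)) = 1/(97132 + 596) = 1/97728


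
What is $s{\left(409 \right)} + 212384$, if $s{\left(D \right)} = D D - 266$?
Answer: $379399$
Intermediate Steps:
$s{\left(D \right)} = -266 + D^{2}$ ($s{\left(D \right)} = D^{2} - 266 = -266 + D^{2}$)
$s{\left(409 \right)} + 212384 = \left(-266 + 409^{2}\right) + 212384 = \left(-266 + 167281\right) + 212384 = 167015 + 212384 = 379399$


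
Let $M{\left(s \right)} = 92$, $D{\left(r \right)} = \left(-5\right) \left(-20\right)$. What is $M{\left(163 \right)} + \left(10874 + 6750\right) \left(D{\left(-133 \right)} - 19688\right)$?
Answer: $-345218820$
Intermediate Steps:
$D{\left(r \right)} = 100$
$M{\left(163 \right)} + \left(10874 + 6750\right) \left(D{\left(-133 \right)} - 19688\right) = 92 + \left(10874 + 6750\right) \left(100 - 19688\right) = 92 + 17624 \left(-19588\right) = 92 - 345218912 = -345218820$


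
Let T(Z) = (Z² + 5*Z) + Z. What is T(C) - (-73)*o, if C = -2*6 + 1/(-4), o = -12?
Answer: -12791/16 ≈ -799.44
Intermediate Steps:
C = -49/4 (C = -12 - ¼ = -49/4 ≈ -12.250)
T(Z) = Z² + 6*Z
T(C) - (-73)*o = -49*(6 - 49/4)/4 - (-73)*(-12) = -49/4*(-25/4) - 1*876 = 1225/16 - 876 = -12791/16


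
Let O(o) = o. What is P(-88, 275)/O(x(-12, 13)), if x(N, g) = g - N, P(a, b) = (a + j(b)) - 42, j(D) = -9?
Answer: -139/25 ≈ -5.5600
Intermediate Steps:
P(a, b) = -51 + a (P(a, b) = (a - 9) - 42 = (-9 + a) - 42 = -51 + a)
P(-88, 275)/O(x(-12, 13)) = (-51 - 88)/(13 - 1*(-12)) = -139/(13 + 12) = -139/25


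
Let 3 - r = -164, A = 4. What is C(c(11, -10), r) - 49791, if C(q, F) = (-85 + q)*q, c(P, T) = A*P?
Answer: -51595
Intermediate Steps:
r = 167 (r = 3 - 1*(-164) = 3 + 164 = 167)
c(P, T) = 4*P
C(q, F) = q*(-85 + q)
C(c(11, -10), r) - 49791 = (4*11)*(-85 + 4*11) - 49791 = 44*(-85 + 44) - 49791 = 44*(-41) - 49791 = -1804 - 49791 = -51595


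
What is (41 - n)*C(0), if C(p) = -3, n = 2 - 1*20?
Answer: -177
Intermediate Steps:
n = -18 (n = 2 - 20 = -18)
(41 - n)*C(0) = (41 - 1*(-18))*(-3) = (41 + 18)*(-3) = 59*(-3) = -177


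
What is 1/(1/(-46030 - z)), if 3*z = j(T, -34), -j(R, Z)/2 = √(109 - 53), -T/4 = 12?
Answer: -46030 + 4*√14/3 ≈ -46025.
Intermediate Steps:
T = -48 (T = -4*12 = -48)
j(R, Z) = -4*√14 (j(R, Z) = -2*√(109 - 53) = -4*√14)
z = -4*√14/3 (z = (-4*√14)/3 = -4*√14/3 ≈ -4.9889)
1/(1/(-46030 - z)) = 1/(1/(-46030 - (-4)*√14/3)) = 1/(1/(-46030 + 4*√14/3)) = -46030 + 4*√14/3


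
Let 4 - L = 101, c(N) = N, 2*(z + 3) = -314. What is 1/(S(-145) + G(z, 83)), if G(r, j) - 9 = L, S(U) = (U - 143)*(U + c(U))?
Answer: 1/83432 ≈ 1.1986e-5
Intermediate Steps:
z = -160 (z = -3 + (½)*(-314) = -3 - 157 = -160)
L = -97 (L = 4 - 1*101 = 4 - 101 = -97)
S(U) = 2*U*(-143 + U) (S(U) = (U - 143)*(U + U) = (-143 + U)*(2*U) = 2*U*(-143 + U))
G(r, j) = -88 (G(r, j) = 9 - 97 = -88)
1/(S(-145) + G(z, 83)) = 1/(2*(-145)*(-143 - 145) - 88) = 1/(2*(-145)*(-288) - 88) = 1/(83520 - 88) = 1/83432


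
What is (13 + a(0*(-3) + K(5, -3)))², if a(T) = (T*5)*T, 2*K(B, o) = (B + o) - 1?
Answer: 3249/16 ≈ 203.06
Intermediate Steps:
K(B, o) = -½ + B/2 + o/2 (K(B, o) = ((B + o) - 1)/2 = (-1 + B + o)/2 = -½ + B/2 + o/2)
a(T) = 5*T² (a(T) = (5*T)*T = 5*T²)
(13 + a(0*(-3) + K(5, -3)))² = (13 + 5*(0*(-3) + (-½ + (½)*5 + (½)*(-3)))²)² = (13 + 5*(0 + (-½ + 5/2 - 3/2))²)² = (13 + 5*(0 + ½)²)² = (13 + 5*(½)²)² = (13 + 5*(¼))² = (13 + 5/4)² = (57/4)² = 3249/16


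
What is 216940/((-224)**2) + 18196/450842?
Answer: 1762833321/403954432 ≈ 4.3639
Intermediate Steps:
216940/((-224)**2) + 18196/450842 = 216940/50176 + 18196*(1/450842) = 216940*(1/50176) + 9098/225421 = 54235/12544 + 9098/225421 = 1762833321/403954432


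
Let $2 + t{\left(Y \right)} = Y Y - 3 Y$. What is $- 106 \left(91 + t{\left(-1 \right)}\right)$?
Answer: $-9858$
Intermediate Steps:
$t{\left(Y \right)} = -2 + Y^{2} - 3 Y$ ($t{\left(Y \right)} = -2 - \left(3 Y - Y Y\right) = -2 + \left(Y^{2} - 3 Y\right) = -2 + Y^{2} - 3 Y$)
$- 106 \left(91 + t{\left(-1 \right)}\right) = - 106 \left(91 - \left(-1 - 1\right)\right) = - 106 \left(91 + \left(-2 + 1 + 3\right)\right) = - 106 \left(91 + 2\right) = \left(-106\right) 93 = -9858$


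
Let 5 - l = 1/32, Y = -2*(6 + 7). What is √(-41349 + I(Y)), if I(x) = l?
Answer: 3*I*√294002/8 ≈ 203.33*I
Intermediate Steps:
Y = -26 (Y = -2*13 = -26)
l = 159/32 (l = 5 - 1/32 = 159/32 ≈ 4.9688)
I(x) = 159/32
√(-41349 + I(Y)) = √(-41349 + 159/32) = √(-1323009/32) = 3*I*√294002/8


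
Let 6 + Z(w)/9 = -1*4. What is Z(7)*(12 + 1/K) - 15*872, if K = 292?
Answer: -2067405/146 ≈ -14160.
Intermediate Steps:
Z(w) = -90 (Z(w) = -54 + 9*(-1*4) = -54 + 9*(-4) = -54 - 36 = -90)
Z(7)*(12 + 1/K) - 15*872 = -90*(12 + 1/292) - 15*872 = -90*(12 + 1/292) - 13080 = -90*3505/292 - 13080 = -157725/146 - 13080 = -2067405/146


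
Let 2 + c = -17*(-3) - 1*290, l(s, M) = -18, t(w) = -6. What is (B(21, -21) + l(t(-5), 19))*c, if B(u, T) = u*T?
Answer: 110619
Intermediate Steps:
c = -241 (c = -2 + (-17*(-3) - 1*290) = -2 + (51 - 290) = -2 - 239 = -241)
B(u, T) = T*u
(B(21, -21) + l(t(-5), 19))*c = (-21*21 - 18)*(-241) = (-441 - 18)*(-241) = -459*(-241) = 110619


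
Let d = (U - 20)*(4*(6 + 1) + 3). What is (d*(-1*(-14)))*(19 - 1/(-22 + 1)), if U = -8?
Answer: -694400/3 ≈ -2.3147e+5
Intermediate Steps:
d = -868 (d = (-8 - 20)*(4*(6 + 1) + 3) = -28*(4*7 + 3) = -28*(28 + 3) = -28*31 = -868)
(d*(-1*(-14)))*(19 - 1/(-22 + 1)) = (-(-868)*(-14))*(19 - 1/(-22 + 1)) = (-868*14)*(19 - 1/(-21)) = -12152*(19 - 1*(-1/21)) = -12152*(19 + 1/21) = -12152*400/21 = -694400/3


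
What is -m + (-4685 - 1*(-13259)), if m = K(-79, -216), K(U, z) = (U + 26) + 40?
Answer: 8587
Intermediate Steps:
K(U, z) = 66 + U (K(U, z) = (26 + U) + 40 = 66 + U)
m = -13 (m = 66 - 79 = -13)
-m + (-4685 - 1*(-13259)) = -1*(-13) + (-4685 - 1*(-13259)) = 13 + (-4685 + 13259) = 13 + 8574 = 8587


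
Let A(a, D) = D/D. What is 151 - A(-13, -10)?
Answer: 150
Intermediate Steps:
A(a, D) = 1
151 - A(-13, -10) = 151 - 1*1 = 151 - 1 = 150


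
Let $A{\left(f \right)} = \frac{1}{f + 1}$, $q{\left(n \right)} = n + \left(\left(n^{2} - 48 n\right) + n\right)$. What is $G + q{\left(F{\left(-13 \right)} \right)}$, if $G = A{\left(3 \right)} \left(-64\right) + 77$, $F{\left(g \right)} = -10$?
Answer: $621$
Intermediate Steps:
$q{\left(n \right)} = n^{2} - 46 n$ ($q{\left(n \right)} = n + \left(n^{2} - 47 n\right) = n^{2} - 46 n$)
$A{\left(f \right)} = \frac{1}{1 + f}$
$G = 61$ ($G = \frac{1}{1 + 3} \left(-64\right) + 77 = \frac{1}{4} \left(-64\right) + 77 = -16 + 77 = 61$)
$G + q{\left(F{\left(-13 \right)} \right)} = 61 - 10 \left(-46 - 10\right) = 61 - -560 = 61 + 560 = 621$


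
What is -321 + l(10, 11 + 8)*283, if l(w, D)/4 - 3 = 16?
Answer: 21187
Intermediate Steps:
l(w, D) = 76 (l(w, D) = 12 + 4*16 = 12 + 64 = 76)
-321 + l(10, 11 + 8)*283 = -321 + 76*283 = -321 + 21508 = 21187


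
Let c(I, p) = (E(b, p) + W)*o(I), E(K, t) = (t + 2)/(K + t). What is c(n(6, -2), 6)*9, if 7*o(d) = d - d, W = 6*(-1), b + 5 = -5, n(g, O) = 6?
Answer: 0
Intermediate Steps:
b = -10 (b = -5 - 5 = -10)
W = -6
o(d) = 0 (o(d) = (d - d)/7 = (⅐)*0 = 0)
E(K, t) = (2 + t)/(K + t)
c(I, p) = 0 (c(I, p) = ((2 + p)/(-10 + p) - 6)*0 = (-6 + (2 + p)/(-10 + p))*0 = 0)
c(n(6, -2), 6)*9 = 0*9 = 0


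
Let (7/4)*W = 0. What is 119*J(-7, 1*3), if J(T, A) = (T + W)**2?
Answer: 5831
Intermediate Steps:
W = 0 (W = (4/7)*0 = 0)
J(T, A) = T**2 (J(T, A) = (T + 0)**2 = T**2)
119*J(-7, 1*3) = 119*(-7)**2 = 119*49 = 5831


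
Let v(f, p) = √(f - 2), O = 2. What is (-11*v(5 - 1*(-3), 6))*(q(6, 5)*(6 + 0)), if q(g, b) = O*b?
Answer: -660*√6 ≈ -1616.7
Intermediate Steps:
q(g, b) = 2*b
v(f, p) = √(-2 + f)
(-11*v(5 - 1*(-3), 6))*(q(6, 5)*(6 + 0)) = (-11*√(-2 + (5 - 1*(-3))))*((2*5)*(6 + 0)) = (-11*√(-2 + (5 + 3)))*(10*6) = -11*√(-2 + 8)*60 = -11*√6*60 = -660*√6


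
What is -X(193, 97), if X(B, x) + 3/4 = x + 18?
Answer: -457/4 ≈ -114.25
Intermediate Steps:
X(B, x) = 69/4 + x (X(B, x) = -3/4 + (x + 18) = -3/4 + (18 + x) = 69/4 + x)
-X(193, 97) = -(69/4 + 97) = -1*457/4 = -457/4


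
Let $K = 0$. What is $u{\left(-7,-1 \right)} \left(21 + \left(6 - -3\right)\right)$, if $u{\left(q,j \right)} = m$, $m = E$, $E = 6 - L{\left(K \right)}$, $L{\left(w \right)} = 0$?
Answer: $180$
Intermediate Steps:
$E = 6$ ($E = 6 - 0 = 6 + 0 = 6$)
$m = 6$
$u{\left(q,j \right)} = 6$
$u{\left(-7,-1 \right)} \left(21 + \left(6 - -3\right)\right) = 6 \left(21 + \left(6 - -3\right)\right) = 6 \left(21 + \left(6 + 3\right)\right) = 6 \left(21 + 9\right) = 6 \cdot 30 = 180$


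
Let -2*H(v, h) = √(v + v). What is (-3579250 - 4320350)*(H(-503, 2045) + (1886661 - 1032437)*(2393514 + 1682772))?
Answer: -27506891698772774400 + 3949800*I*√1006 ≈ -2.7507e+19 + 1.2528e+8*I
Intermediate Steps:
H(v, h) = -√2*√v/2 (H(v, h) = -√(v + v)/2 = -√2*√v/2)
(-3579250 - 4320350)*(H(-503, 2045) + (1886661 - 1032437)*(2393514 + 1682772)) = (-3579250 - 4320350)*(-√2*√(-503)/2 + (1886661 - 1032437)*(2393514 + 1682772)) = -7899600*(-√2*I*√503/2 + 854224*4076286) = -7899600*(-I*√1006/2 + 3482061332064) = -7899600*(3482061332064 - I*√1006/2) = -27506891698772774400 + 3949800*I*√1006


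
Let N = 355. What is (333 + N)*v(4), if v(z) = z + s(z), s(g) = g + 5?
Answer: 8944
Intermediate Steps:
s(g) = 5 + g
v(z) = 5 + 2*z (v(z) = z + (5 + z) = 5 + 2*z)
(333 + N)*v(4) = (333 + 355)*(5 + 2*4) = 688*(5 + 8) = 688*13 = 8944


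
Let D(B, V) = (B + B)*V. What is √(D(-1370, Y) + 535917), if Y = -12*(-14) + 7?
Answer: √56417 ≈ 237.52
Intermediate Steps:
Y = 175 (Y = 168 + 7 = 175)
D(B, V) = 2*B*V (D(B, V) = (2*B)*V = 2*B*V)
√(D(-1370, Y) + 535917) = √(2*(-1370)*175 + 535917) = √(-479500 + 535917) = √56417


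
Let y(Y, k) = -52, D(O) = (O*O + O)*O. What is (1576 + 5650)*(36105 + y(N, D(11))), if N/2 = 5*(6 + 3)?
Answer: 260518978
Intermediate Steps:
D(O) = O*(O + O²) (D(O) = (O² + O)*O = (O + O²)*O = O*(O + O²))
N = 90 (N = 2*(5*(6 + 3)) = 2*(5*9) = 2*45 = 90)
(1576 + 5650)*(36105 + y(N, D(11))) = (1576 + 5650)*(36105 - 52) = 7226*36053 = 260518978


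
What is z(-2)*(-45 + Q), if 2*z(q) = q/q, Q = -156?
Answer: -201/2 ≈ -100.50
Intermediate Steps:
z(q) = 1/2 (z(q) = (q/q)/2 = (1/2)*1 = 1/2)
z(-2)*(-45 + Q) = (-45 - 156)/2 = (1/2)*(-201) = -201/2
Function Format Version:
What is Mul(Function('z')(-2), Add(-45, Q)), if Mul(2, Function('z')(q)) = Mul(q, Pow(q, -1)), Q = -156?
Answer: Rational(-201, 2) ≈ -100.50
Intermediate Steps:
Function('z')(q) = Rational(1, 2) (Function('z')(q) = Mul(Rational(1, 2), Mul(q, Pow(q, -1))) = Mul(Rational(1, 2), 1) = Rational(1, 2))
Mul(Function('z')(-2), Add(-45, Q)) = Mul(Rational(1, 2), Add(-45, -156)) = Mul(Rational(1, 2), -201) = Rational(-201, 2)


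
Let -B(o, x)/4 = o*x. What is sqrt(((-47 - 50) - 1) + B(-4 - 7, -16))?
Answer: I*sqrt(802) ≈ 28.32*I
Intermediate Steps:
B(o, x) = -4*o*x
sqrt(((-47 - 50) - 1) + B(-4 - 7, -16)) = sqrt(((-47 - 50) - 1) - 4*(-4 - 7)*(-16)) = sqrt((-97 - 1) - 4*(-11)*(-16)) = sqrt(-98 - 704) = sqrt(-802) = I*sqrt(802)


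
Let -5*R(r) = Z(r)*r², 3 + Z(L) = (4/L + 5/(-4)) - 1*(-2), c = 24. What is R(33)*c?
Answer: 55638/5 ≈ 11128.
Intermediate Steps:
Z(L) = -9/4 + 4/L (Z(L) = -3 + ((4/L + 5/(-4)) - 1*(-2)) = -3 + ((4/L + 5*(-¼)) + 2) = -3 + ((4/L - 5/4) + 2) = -3 + ((-5/4 + 4/L) + 2) = -3 + (¾ + 4/L) = -9/4 + 4/L)
R(r) = -r²*(-9/4 + 4/r)/5 (R(r) = -(-9/4 + 4/r)*r²/5 = -r²*(-9/4 + 4/r)/5)
R(33)*c = ((1/20)*33*(-16 + 9*33))*24 = ((1/20)*33*(-16 + 297))*24 = ((1/20)*33*281)*24 = (9273/20)*24 = 55638/5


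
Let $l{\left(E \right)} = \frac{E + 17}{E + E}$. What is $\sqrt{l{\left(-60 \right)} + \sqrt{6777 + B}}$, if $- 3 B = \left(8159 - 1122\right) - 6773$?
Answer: $\frac{\sqrt{1290 + 3600 \sqrt{6689}}}{60} \approx 9.0634$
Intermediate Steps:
$l{\left(E \right)} = \frac{17 + E}{2 E}$
$B = -88$ ($B = - \frac{\left(8159 - 1122\right) - 6773}{3} = - \frac{7037 - 6773}{3} = \left(- \frac{1}{3}\right) 264 = -88$)
$\sqrt{l{\left(-60 \right)} + \sqrt{6777 + B}} = \sqrt{\frac{17 - 60}{2 \left(-60\right)} + \sqrt{6777 - 88}} = \sqrt{\frac{1}{2} \left(- \frac{1}{60}\right) \left(-43\right) + \sqrt{6689}} = \sqrt{\frac{43}{120} + \sqrt{6689}}$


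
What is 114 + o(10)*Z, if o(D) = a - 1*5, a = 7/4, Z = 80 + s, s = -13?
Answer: -415/4 ≈ -103.75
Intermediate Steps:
Z = 67 (Z = 80 - 13 = 67)
a = 7/4 (a = 7*(1/4) = 7/4 ≈ 1.7500)
o(D) = -13/4 (o(D) = 7/4 - 1*5 = 7/4 - 5 = -13/4)
114 + o(10)*Z = 114 - 13/4*67 = 114 - 871/4 = -415/4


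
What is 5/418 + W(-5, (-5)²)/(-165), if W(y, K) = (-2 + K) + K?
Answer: -53/190 ≈ -0.27895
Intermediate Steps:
W(y, K) = -2 + 2*K
5/418 + W(-5, (-5)²)/(-165) = 5/418 + (-2 + 2*(-5)²)/(-165) = 5*(1/418) + (-2 + 2*25)*(-1/165) = 5/418 + (-2 + 50)*(-1/165) = 5/418 + 48*(-1/165) = 5/418 - 16/55 = -53/190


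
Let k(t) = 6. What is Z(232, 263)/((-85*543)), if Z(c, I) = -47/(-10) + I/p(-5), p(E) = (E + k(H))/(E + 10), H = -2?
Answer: -4399/153850 ≈ -0.028593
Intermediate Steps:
p(E) = (6 + E)/(10 + E) (p(E) = (E + 6)/(E + 10) = (6 + E)/(10 + E))
Z(c, I) = 47/10 + 5*I (Z(c, I) = -47/(-10) + I/(((6 - 5)/(10 - 5))) = -47*(-1/10) + I/((1/5)) = 47/10 + I/(((1/5)*1)) = 47/10 + I/(1/5) = 47/10 + I*5 = 47/10 + 5*I)
Z(232, 263)/((-85*543)) = (47/10 + 5*263)/((-85*543)) = (47/10 + 1315)/(-46155) = (13197/10)*(-1/46155) = -4399/153850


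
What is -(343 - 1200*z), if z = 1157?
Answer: 1388057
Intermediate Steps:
-(343 - 1200*z) = -(343 - 1200*1157) = -(343 - 1388400) = -1*(-1388057) = 1388057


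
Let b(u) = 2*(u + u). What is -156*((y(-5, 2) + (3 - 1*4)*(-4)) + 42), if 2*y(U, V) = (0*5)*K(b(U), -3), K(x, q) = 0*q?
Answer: -7176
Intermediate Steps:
b(u) = 4*u (b(u) = 2*(2*u) = 4*u)
K(x, q) = 0
y(U, V) = 0 (y(U, V) = ((0*5)*0)/2 = (0*0)/2 = (½)*0 = 0)
-156*((y(-5, 2) + (3 - 1*4)*(-4)) + 42) = -156*((0 + (3 - 1*4)*(-4)) + 42) = -156*((0 + (3 - 4)*(-4)) + 42) = -156*((0 - 1*(-4)) + 42) = -156*((0 + 4) + 42) = -156*(4 + 42) = -156*46 = -7176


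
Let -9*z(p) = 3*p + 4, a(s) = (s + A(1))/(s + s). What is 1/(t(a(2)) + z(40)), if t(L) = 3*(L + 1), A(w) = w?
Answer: -36/307 ≈ -0.11726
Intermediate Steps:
a(s) = (1 + s)/(2*s) (a(s) = (s + 1)/(s + s) = (1 + s)/((2*s)) = (1 + s)*(1/(2*s)) = (1 + s)/(2*s))
z(p) = -4/9 - p/3 (z(p) = -(3*p + 4)/9 = -(4 + 3*p)/9 = -4/9 - p/3)
t(L) = 3 + 3*L (t(L) = 3*(1 + L) = 3 + 3*L)
1/(t(a(2)) + z(40)) = 1/((3 + 3*((½)*(1 + 2)/2)) + (-4/9 - ⅓*40)) = 1/((3 + 3*((½)*(½)*3)) + (-4/9 - 40/3)) = 1/((3 + 3*(¾)) - 124/9) = 1/((3 + 9/4) - 124/9) = 1/(21/4 - 124/9) = 1/(-307/36) = -36/307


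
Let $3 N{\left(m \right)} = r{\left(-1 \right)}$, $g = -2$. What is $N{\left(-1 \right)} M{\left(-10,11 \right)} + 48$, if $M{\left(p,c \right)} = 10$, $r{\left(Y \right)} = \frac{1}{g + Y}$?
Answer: $\frac{422}{9} \approx 46.889$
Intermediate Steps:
$r{\left(Y \right)} = \frac{1}{-2 + Y}$
$N{\left(m \right)} = - \frac{1}{9}$ ($N{\left(m \right)} = \frac{1}{3 \left(-2 - 1\right)} = \frac{1}{3 \left(-3\right)} = \frac{1}{3} \left(- \frac{1}{3}\right) = - \frac{1}{9}$)
$N{\left(-1 \right)} M{\left(-10,11 \right)} + 48 = \left(- \frac{1}{9}\right) 10 + 48 = - \frac{10}{9} + 48 = \frac{422}{9}$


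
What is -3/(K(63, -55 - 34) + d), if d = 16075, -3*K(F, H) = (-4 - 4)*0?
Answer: -3/16075 ≈ -0.00018663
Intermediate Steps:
K(F, H) = 0 (K(F, H) = -(-4 - 4)*0/3 = -(-8)*0/3 = -⅓*0 = 0)
-3/(K(63, -55 - 34) + d) = -3/(0 + 16075) = -3/16075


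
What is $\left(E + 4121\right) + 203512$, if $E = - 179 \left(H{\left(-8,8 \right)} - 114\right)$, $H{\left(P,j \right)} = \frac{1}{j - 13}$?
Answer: $\frac{1140374}{5} \approx 2.2807 \cdot 10^{5}$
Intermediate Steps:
$H{\left(P,j \right)} = \frac{1}{-13 + j}$
$E = \frac{102209}{5}$ ($E = - 179 \left(\frac{1}{-13 + 8} - 114\right) = - 179 \left(\frac{1}{-5} - 114\right) = - 179 \left(- \frac{1}{5} - 114\right) = \left(-179\right) \left(- \frac{571}{5}\right) = \frac{102209}{5} \approx 20442.0$)
$\left(E + 4121\right) + 203512 = \left(\frac{102209}{5} + 4121\right) + 203512 = \frac{122814}{5} + 203512 = \frac{1140374}{5}$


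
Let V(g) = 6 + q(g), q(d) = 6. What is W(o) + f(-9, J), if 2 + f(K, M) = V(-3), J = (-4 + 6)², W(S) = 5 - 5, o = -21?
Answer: 10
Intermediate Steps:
W(S) = 0
V(g) = 12 (V(g) = 6 + 6 = 12)
J = 4 (J = 2² = 4)
f(K, M) = 10 (f(K, M) = -2 + 12 = 10)
W(o) + f(-9, J) = 0 + 10 = 10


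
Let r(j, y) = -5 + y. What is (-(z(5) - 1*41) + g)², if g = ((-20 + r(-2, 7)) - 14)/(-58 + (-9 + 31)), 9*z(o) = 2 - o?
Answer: 144400/81 ≈ 1782.7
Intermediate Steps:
z(o) = 2/9 - o/9 (z(o) = (2 - o)/9 = 2/9 - o/9)
g = 8/9 (g = ((-20 + (-5 + 7)) - 14)/(-58 + (-9 + 31)) = ((-20 + 2) - 14)/(-58 + 22) = (-18 - 14)/(-36) = -32*(-1/36) = 8/9 ≈ 0.88889)
(-(z(5) - 1*41) + g)² = (-((2/9 - ⅑*5) - 1*41) + 8/9)² = (-((2/9 - 5/9) - 41) + 8/9)² = (-(-⅓ - 41) + 8/9)² = (-1*(-124/3) + 8/9)² = (124/3 + 8/9)² = (380/9)² = 144400/81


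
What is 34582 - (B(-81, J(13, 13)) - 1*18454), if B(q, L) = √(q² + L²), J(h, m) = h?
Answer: 53036 - √6730 ≈ 52954.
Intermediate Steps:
B(q, L) = √(L² + q²)
34582 - (B(-81, J(13, 13)) - 1*18454) = 34582 - (√(13² + (-81)²) - 1*18454) = 34582 - (√(169 + 6561) - 18454) = 34582 - (√6730 - 18454) = 34582 - (-18454 + √6730) = 34582 + (18454 - √6730) = 53036 - √6730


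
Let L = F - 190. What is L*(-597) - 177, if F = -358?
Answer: 326979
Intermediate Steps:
L = -548 (L = -358 - 190 = -548)
L*(-597) - 177 = -548*(-597) - 177 = 327156 - 177 = 326979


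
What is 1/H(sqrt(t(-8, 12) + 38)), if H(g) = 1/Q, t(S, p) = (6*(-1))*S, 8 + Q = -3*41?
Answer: -131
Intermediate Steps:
Q = -131 (Q = -8 - 3*41 = -8 - 123 = -131)
t(S, p) = -6*S
H(g) = -1/131 (H(g) = 1/(-131) = -1/131)
1/H(sqrt(t(-8, 12) + 38)) = 1/(-1/131) = -131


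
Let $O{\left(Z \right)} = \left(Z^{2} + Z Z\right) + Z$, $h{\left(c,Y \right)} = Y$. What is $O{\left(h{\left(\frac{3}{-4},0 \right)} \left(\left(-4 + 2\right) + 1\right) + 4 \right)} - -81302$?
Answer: $81338$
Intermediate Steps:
$O{\left(Z \right)} = Z + 2 Z^{2}$ ($O{\left(Z \right)} = \left(Z^{2} + Z^{2}\right) + Z = 2 Z^{2} + Z = Z + 2 Z^{2}$)
$O{\left(h{\left(\frac{3}{-4},0 \right)} \left(\left(-4 + 2\right) + 1\right) + 4 \right)} - -81302 = \left(0 \left(\left(-4 + 2\right) + 1\right) + 4\right) \left(1 + 2 \left(0 \left(\left(-4 + 2\right) + 1\right) + 4\right)\right) - -81302 = \left(0 \left(-2 + 1\right) + 4\right) \left(1 + 2 \left(0 \left(-2 + 1\right) + 4\right)\right) + 81302 = \left(0 \left(-1\right) + 4\right) \left(1 + 2 \left(0 \left(-1\right) + 4\right)\right) + 81302 = \left(0 + 4\right) \left(1 + 2 \left(0 + 4\right)\right) + 81302 = 4 \left(1 + 2 \cdot 4\right) + 81302 = 4 \left(1 + 8\right) + 81302 = 4 \cdot 9 + 81302 = 36 + 81302 = 81338$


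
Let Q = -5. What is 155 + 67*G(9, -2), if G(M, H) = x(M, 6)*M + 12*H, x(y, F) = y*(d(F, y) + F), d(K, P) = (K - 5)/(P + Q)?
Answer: 129863/4 ≈ 32466.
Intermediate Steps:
d(K, P) = (-5 + K)/(-5 + P) (d(K, P) = (K - 5)/(P - 5) = (-5 + K)/(-5 + P))
x(y, F) = y*(F + (-5 + F)/(-5 + y)) (x(y, F) = y*((-5 + F)/(-5 + y) + F) = y*(F + (-5 + F)/(-5 + y)))
G(M, H) = 12*H + M**2*(-29 + 6*M)/(-5 + M) (G(M, H) = (M*(-5 + 6 + 6*(-5 + M))/(-5 + M))*M + 12*H = (M*(-5 + 6 + (-30 + 6*M))/(-5 + M))*M + 12*H = (M*(-29 + 6*M)/(-5 + M))*M + 12*H = M**2*(-29 + 6*M)/(-5 + M) + 12*H = 12*H + M**2*(-29 + 6*M)/(-5 + M))
155 + 67*G(9, -2) = 155 + 67*((9**2*(-29 + 6*9) + 12*(-2)*(-5 + 9))/(-5 + 9)) = 155 + 67*((81*(-29 + 54) + 12*(-2)*4)/4) = 155 + 67*((81*25 - 96)/4) = 155 + 67*((2025 - 96)/4) = 155 + 67*((1/4)*1929) = 155 + 67*(1929/4) = 155 + 129243/4 = 129863/4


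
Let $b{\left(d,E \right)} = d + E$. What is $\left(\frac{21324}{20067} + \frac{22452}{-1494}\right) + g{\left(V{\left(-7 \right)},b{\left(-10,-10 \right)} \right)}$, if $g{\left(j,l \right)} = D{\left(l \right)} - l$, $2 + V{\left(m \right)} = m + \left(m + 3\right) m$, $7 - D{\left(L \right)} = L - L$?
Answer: $\frac{21709801}{1665561} \approx 13.035$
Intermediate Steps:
$D{\left(L \right)} = 7$ ($D{\left(L \right)} = 7 - \left(L - L\right) = 7 - 0 = 7 + 0 = 7$)
$b{\left(d,E \right)} = E + d$
$V{\left(m \right)} = -2 + m + m \left(3 + m\right)$ ($V{\left(m \right)} = -2 + \left(m + \left(m + 3\right) m\right) = -2 + \left(m + \left(3 + m\right) m\right) = -2 + \left(m + m \left(3 + m\right)\right) = -2 + m + m \left(3 + m\right)$)
$g{\left(j,l \right)} = 7 - l$
$\left(\frac{21324}{20067} + \frac{22452}{-1494}\right) + g{\left(V{\left(-7 \right)},b{\left(-10,-10 \right)} \right)} = \left(\frac{21324}{20067} + \frac{22452}{-1494}\right) + \left(7 - \left(-10 - 10\right)\right) = \left(21324 \cdot \frac{1}{20067} + 22452 \left(- \frac{1}{1494}\right)\right) + \left(7 - -20\right) = \left(\frac{7108}{6689} - \frac{3742}{249}\right) + \left(7 + 20\right) = - \frac{23260346}{1665561} + 27 = \frac{21709801}{1665561}$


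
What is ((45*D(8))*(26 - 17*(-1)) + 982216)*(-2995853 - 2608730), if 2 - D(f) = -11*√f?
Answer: -5526600832138 - 238587098310*√2 ≈ -5.8640e+12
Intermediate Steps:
D(f) = 2 + 11*√f (D(f) = 2 - (-11)*√f = 2 + 11*√f)
((45*D(8))*(26 - 17*(-1)) + 982216)*(-2995853 - 2608730) = ((45*(2 + 11*√8))*(26 - 17*(-1)) + 982216)*(-2995853 - 2608730) = ((45*(2 + 11*(2*√2)))*(26 - 1*(-17)) + 982216)*(-5604583) = ((45*(2 + 22*√2))*(26 + 17) + 982216)*(-5604583) = ((90 + 990*√2)*43 + 982216)*(-5604583) = ((3870 + 42570*√2) + 982216)*(-5604583) = (986086 + 42570*√2)*(-5604583) = -5526600832138 - 238587098310*√2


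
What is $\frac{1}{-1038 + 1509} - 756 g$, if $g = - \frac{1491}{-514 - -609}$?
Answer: $\frac{530909411}{44745} \approx 11865.0$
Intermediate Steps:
$g = - \frac{1491}{95}$ ($g = - \frac{1491}{-514 + 609} = - \frac{1491}{95} \approx -15.695$)
$\frac{1}{-1038 + 1509} - 756 g = \frac{1}{-1038 + 1509} - - \frac{1127196}{95} = \frac{1}{471} + \frac{1127196}{95} = \frac{530909411}{44745}$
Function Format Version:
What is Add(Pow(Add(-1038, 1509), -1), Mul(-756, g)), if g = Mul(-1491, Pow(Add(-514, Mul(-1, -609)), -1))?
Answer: Rational(530909411, 44745) ≈ 11865.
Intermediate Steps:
g = Rational(-1491, 95) (g = Mul(-1491, Pow(Add(-514, 609), -1)) = Mul(-1491, Pow(95, -1)) = Mul(-1491, Rational(1, 95)) = Rational(-1491, 95) ≈ -15.695)
Add(Pow(Add(-1038, 1509), -1), Mul(-756, g)) = Add(Pow(Add(-1038, 1509), -1), Mul(-756, Rational(-1491, 95))) = Add(Pow(471, -1), Rational(1127196, 95)) = Add(Rational(1, 471), Rational(1127196, 95)) = Rational(530909411, 44745)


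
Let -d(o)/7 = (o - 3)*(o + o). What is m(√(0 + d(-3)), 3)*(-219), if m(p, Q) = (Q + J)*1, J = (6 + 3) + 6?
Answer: -3942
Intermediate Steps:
d(o) = -14*o*(-3 + o) (d(o) = -7*(o - 3)*(o + o) = -7*(-3 + o)*2*o = -14*o*(-3 + o))
J = 15 (J = 9 + 6 = 15)
m(p, Q) = 15 + Q (m(p, Q) = (Q + 15)*1 = (15 + Q)*1 = 15 + Q)
m(√(0 + d(-3)), 3)*(-219) = (15 + 3)*(-219) = 18*(-219) = -3942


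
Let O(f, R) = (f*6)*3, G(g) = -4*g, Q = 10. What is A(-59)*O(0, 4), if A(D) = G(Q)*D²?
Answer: 0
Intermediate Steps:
O(f, R) = 18*f (O(f, R) = (6*f)*3 = 18*f)
A(D) = -40*D² (A(D) = (-4*10)*D² = -40*D²)
A(-59)*O(0, 4) = (-40*(-59)²)*(18*0) = -40*3481*0 = -139240*0 = 0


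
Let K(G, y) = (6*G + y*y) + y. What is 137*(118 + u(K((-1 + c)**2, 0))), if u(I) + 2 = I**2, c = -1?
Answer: 94804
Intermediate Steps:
K(G, y) = y + y**2 + 6*G (K(G, y) = (6*G + y**2) + y = (y**2 + 6*G) + y = y + y**2 + 6*G)
u(I) = -2 + I**2
137*(118 + u(K((-1 + c)**2, 0))) = 137*(118 + (-2 + (0 + 0**2 + 6*(-1 - 1)**2)**2)) = 137*(118 + (-2 + (0 + 0 + 6*(-2)**2)**2)) = 137*(118 + (-2 + (0 + 0 + 6*4)**2)) = 137*(118 + (-2 + (0 + 0 + 24)**2)) = 137*(118 + (-2 + 24**2)) = 137*(118 + (-2 + 576)) = 137*(118 + 574) = 137*692 = 94804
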